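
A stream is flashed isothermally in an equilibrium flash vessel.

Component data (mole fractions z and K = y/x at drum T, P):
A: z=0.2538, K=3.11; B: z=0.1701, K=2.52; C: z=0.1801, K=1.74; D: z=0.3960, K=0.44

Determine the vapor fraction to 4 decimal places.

Let ψ = V/F and solve Σ zᵢ(Kᵢ−1)/(1+ψ(Kᵢ−1)) = 0.
Feasibility: ΣzᵢKᵢ = 1.7056, Σzᵢ/Kᵢ = 1.1526 — both > 1, two phases present.
Newton iteration, ψ⁰ = 0.4:
  ψ = 0.4000: g = 0.26826, g' = -0.7492 → ψ = 0.7580
  ψ = 0.7580: g = 0.02618, g' = -0.6675 → ψ = 0.7973
  ψ = 0.7973: g = -0.00026, g' = -0.6817 → ψ = 0.7969
Converged at ψ = 0.7969.

ψ = 0.7969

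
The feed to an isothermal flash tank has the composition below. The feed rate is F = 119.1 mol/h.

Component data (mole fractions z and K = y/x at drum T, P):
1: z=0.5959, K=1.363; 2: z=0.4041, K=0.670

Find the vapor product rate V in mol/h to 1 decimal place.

Rachford–Rice: g(ψ) = Σ zᵢ(Kᵢ−1)/(1+ψ(Kᵢ−1)) = 0.
Feasibility: ΣzᵢKᵢ = 1.0830, Σzᵢ/Kᵢ = 1.0403 — both > 1, two phases present.
Binary case is linear: z₁(K₁−1)(1+ψ(K₂−1)) + z₂(K₂−1)(1+ψ(K₁−1)) = 0
⇒ ψ = [z₁(K₁−1)+z₂(K₂−1)] / [−(K₁−1)(K₂−1)] = 0.08296/0.11979 = 0.6925
Then V = ψ·F = 0.6925·119.1 = 82.5 mol/h and L = F − V = 36.6 mol/h.

V = 82.5 mol/h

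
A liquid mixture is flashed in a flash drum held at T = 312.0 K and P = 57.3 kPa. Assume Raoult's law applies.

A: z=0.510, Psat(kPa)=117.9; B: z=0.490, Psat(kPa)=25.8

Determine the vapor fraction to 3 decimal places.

Raoult's law: Kᵢ = Pᵢˢᵃᵗ/P = Pᵢˢᵃᵗ/57.3.
  K_A = 117.9/57.3 = 2.05759, K_B = 25.8/57.3 = 0.45026
Rachford–Rice: g(ψ) = Σ zᵢ(Kᵢ−1)/(1+ψ(Kᵢ−1)) = 0.
g(0) = ΣzᵢKᵢ − 1 = 0.270 and g(1) = 1 − Σzᵢ/Kᵢ = -0.336, so a root lies in (0, 1).
Binary case is linear: z₁(K₁−1)(1+ψ(K₂−1)) + z₂(K₂−1)(1+ψ(K₁−1)) = 0
⇒ ψ = [z₁(K₁−1)+z₂(K₂−1)] / [−(K₁−1)(K₂−1)] = 0.2700/0.5814 = 0.464

ψ = 0.464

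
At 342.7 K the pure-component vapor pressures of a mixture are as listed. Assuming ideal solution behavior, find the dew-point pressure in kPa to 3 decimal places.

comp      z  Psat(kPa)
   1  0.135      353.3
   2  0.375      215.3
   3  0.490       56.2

At the dew point ψ → 1, so Σzᵢ/Kᵢ = 1 with Kᵢ = Pᵢˢᵃᵗ/P ⇒ 1/P = Σzᵢ/Pᵢˢᵃᵗ.
1/P = 0.135/353.3 + 0.375/215.3 + 0.490/56.2 = 0.010843 ⇒ P = 92.228 kPa

Pdew = 92.228 kPa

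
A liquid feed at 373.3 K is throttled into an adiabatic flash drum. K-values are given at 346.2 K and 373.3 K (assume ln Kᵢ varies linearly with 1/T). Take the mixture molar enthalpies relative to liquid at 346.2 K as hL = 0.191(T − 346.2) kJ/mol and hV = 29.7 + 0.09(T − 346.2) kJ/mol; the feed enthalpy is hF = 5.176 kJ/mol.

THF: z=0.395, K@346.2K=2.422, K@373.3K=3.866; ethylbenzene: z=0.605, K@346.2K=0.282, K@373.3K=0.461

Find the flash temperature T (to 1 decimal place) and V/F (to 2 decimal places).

Adiabatic flash: solve Rachford–Rice at each trial T, then check hF = ψ·hV(T) + (1−ψ)·hL(T).
  T = 346.2 K: K = (2.422, 0.282), RR gives ψ = 0.125, H_out = 3.703 kJ/mol
  T = 373.3 K: K = (3.866, 0.461), RR gives ψ = 0.522, H_out = 19.244 kJ/mol
  T = 359.8 K: K = (3.090, 0.364), RR gives ψ = 0.332, H_out = 11.996 kJ/mol
  T = 353.0 K: K = (2.742, 0.321), RR gives ψ = 0.235, H_out = 8.107 kJ/mol
  T = 349.6 K: K = (2.579, 0.301), RR gives ψ = 0.182, H_out = 5.992 kJ/mol
  T = 347.9 K: K = (2.499, 0.291), RR gives ψ = 0.154, H_out = 4.873 kJ/mol
Linear interpolation between T = 347.9 (H_out = 4.873) and T = 349.6 (H_out = 5.992) on hF = 5.176 gives T ≈ 348.4 K, at which ψ = 0.16.

T = 348.4 K, V/F = 0.16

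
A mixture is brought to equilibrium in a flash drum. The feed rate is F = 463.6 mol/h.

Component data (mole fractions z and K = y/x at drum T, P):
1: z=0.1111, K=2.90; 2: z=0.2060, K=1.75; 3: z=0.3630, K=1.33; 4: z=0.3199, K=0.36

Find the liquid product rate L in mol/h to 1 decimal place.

Material balance + equilibrium reduce to Σ zᵢ(Kᵢ−1)/(1+V/F(Kᵢ−1)) = 0.
g(0) = ΣzᵢKᵢ − 1 = 0.2806 and g(1) = 1 − Σzᵢ/Kᵢ = -0.3176, so a root lies in (0, 1).
Newton–Raphson from V/F = 0.41:
  V/F = 0.4100: g = 0.06476, g' = -0.4660 → V/F = 0.5490
  V/F = 0.5490: g = -0.00145, g' = -0.4940 → V/F = 0.5460
Converged at V/F = 0.5460.
Then V = V/F·F = 0.5460·463.6 = 253.1 mol/h and L = F − V = 210.5 mol/h.

L = 210.5 mol/h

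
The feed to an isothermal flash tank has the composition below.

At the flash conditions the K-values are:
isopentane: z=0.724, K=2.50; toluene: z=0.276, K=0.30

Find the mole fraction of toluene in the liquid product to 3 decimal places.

Binary case is linear: z₁(K₁−1)(1+ψ(K₂−1)) + z₂(K₂−1)(1+ψ(K₁−1)) = 0
⇒ ψ = [z₁(K₁−1)+z₂(K₂−1)] / [−(K₁−1)(K₂−1)] = 0.8928/1.0500 = 0.850
Compositions from xᵢ = zᵢ/(1+ψ(Kᵢ−1)), yᵢ = Kᵢxᵢ:
  isopentane: x = 0.318, y = 0.795
  toluene: x = 0.682, y = 0.205

x_toluene = 0.682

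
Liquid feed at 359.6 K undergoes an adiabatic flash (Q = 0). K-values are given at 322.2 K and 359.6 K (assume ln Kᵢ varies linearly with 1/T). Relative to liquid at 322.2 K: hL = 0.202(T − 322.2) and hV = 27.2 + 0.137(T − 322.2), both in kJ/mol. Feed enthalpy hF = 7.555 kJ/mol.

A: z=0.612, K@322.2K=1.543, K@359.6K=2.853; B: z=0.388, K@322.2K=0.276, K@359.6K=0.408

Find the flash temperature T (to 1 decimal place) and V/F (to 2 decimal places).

T = 325.6 K, V/F = 0.25

Adiabatic flash: solve Rachford–Rice at each trial T, then check hF = ψ·hV(T) + (1−ψ)·hL(T).
  T = 322.2 K: K = (1.543, 0.276), RR gives ψ = 0.131, H_out = 3.557 kJ/mol
  T = 359.6 K: K = (2.853, 0.408), RR gives ψ = 0.824, H_out = 27.974 kJ/mol
  T = 340.9 K: K = (2.134, 0.339), RR gives ψ = 0.584, H_out = 18.950 kJ/mol
  T = 331.5 K: K = (1.821, 0.307), RR gives ψ = 0.410, H_out = 12.790 kJ/mol
  T = 326.9 K: K = (1.680, 0.291), RR gives ψ = 0.293, H_out = 8.826 kJ/mol
  T = 324.5 K: K = (1.609, 0.283), RR gives ψ = 0.217, H_out = 6.334 kJ/mol
  T = 325.7 K: K = (1.644, 0.287), RR gives ψ = 0.256, H_out = 7.625 kJ/mol
Linear interpolation between T = 324.5 (H_out = 6.334) and T = 325.7 (H_out = 7.625) on hF = 7.555 gives T ≈ 325.6 K, at which ψ = 0.25.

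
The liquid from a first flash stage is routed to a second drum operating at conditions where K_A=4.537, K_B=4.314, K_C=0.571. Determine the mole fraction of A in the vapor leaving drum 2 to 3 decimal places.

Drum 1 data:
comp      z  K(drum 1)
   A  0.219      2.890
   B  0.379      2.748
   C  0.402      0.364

y_A (drum 2) = 0.177

Drum 1:
Let ψ₁ = V/F and solve Σ zᵢ(Kᵢ−1)/(1+ψ₁(Kᵢ−1)) = 0.
g(0) = ΣzᵢKᵢ − 1 = 0.821 and g(1) = 1 − Σzᵢ/Kᵢ = -0.318, so a root lies in (0, 1).
Newton–Raphson from ψ₁ = 0.63:
  ψ₁ = 0.630: g = 0.0776, g' = -0.878 → ψ₁ = 0.718
  ψ₁ = 0.718: g = -0.0015, g' = -0.920 → ψ₁ = 0.717
Converged at ψ₁ = 0.717.
Drum-1 compositions:
  A: x = 0.093, y = 0.269
  B: x = 0.168, y = 0.462
  C: x = 0.739, y = 0.269
Drum-2 feed = drum-1 liquid: z₂ = (0.0930, 0.1682, 0.7388).
Drum 2:
Newton–Raphson from ψ₂ = 0.4:
  ψ₂ = 0.400: g = -0.0066, g' = -0.739 → ψ₂ = 0.391
Converged at ψ₂ = 0.391.
  A: x = 0.039, y = 0.177
  B: x = 0.073, y = 0.316
  C: x = 0.888, y = 0.507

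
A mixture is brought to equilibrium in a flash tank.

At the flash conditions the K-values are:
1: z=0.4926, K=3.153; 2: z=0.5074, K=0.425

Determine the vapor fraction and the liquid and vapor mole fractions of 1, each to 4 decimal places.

Let ψ = V/F and solve Σ zᵢ(Kᵢ−1)/(1+ψ(Kᵢ−1)) = 0.
g(0) = ΣzᵢKᵢ − 1 = 0.7688 and g(1) = 1 − Σzᵢ/Kᵢ = -0.3501, so a root lies in (0, 1).
Binary case is linear: z₁(K₁−1)(1+ψ(K₂−1)) + z₂(K₂−1)(1+ψ(K₁−1)) = 0
⇒ ψ = [z₁(K₁−1)+z₂(K₂−1)] / [−(K₁−1)(K₂−1)] = 0.76881/1.23797 = 0.6210
Compositions from xᵢ = zᵢ/(1+ψ(Kᵢ−1)), yᵢ = Kᵢxᵢ:
  1: x = 0.2108, y = 0.6646
  2: x = 0.7892, y = 0.3354

ψ = 0.6210, x_1 = 0.2108, y_1 = 0.6646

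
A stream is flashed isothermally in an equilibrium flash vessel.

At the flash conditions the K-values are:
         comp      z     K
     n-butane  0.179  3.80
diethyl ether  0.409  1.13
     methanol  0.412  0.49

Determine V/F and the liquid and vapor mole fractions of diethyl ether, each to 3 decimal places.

V/F = 0.448, x_diethyl ether = 0.386, y_diethyl ether = 0.437

Rachford–Rice: g(V/F) = Σ zᵢ(Kᵢ−1)/(1+V/F(Kᵢ−1)) = 0.
Check two-phase: ΣzᵢKᵢ = 1.344 > 1 and Σzᵢ/Kᵢ = 1.250 > 1, so g(0) = 0.344 > 0 and g(1) = -0.250 < 0.
Newton–Raphson from V/F = 0.41:
  V/F = 0.410: g = 0.0181, g' = -0.482 → V/F = 0.448
Converged at V/F = 0.448.
Compositions from xᵢ = zᵢ/(1+V/F(Kᵢ−1)), yᵢ = Kᵢxᵢ:
  n-butane: x = 0.079, y = 0.302
  diethyl ether: x = 0.386, y = 0.437
  methanol: x = 0.534, y = 0.262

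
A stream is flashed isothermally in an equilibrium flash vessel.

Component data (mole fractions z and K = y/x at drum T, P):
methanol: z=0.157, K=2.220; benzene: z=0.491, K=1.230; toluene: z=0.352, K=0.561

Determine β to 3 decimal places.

Let β = V/F and solve Σ zᵢ(Kᵢ−1)/(1+β(Kᵢ−1)) = 0.
g(0) = ΣzᵢKᵢ − 1 = 0.150 and g(1) = 1 − Σzᵢ/Kᵢ = -0.097, so a root lies in (0, 1).
Iterate (Newton) starting at β = 0.52:
  β = 0.520: g = 0.0178, g' = -0.222 → β = 0.600
Converged at β = 0.600.

β = 0.600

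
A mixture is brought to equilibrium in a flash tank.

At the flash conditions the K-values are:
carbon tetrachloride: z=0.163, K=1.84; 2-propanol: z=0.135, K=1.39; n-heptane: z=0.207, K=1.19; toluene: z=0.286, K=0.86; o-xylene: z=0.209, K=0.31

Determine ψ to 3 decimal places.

ψ = 0.182

Newton–Raphson from ψ = 0.42:
  ψ = 0.420: g = -0.0627, g' = -0.288 → ψ = 0.202
  ψ = 0.202: g = -0.0051, g' = -0.249 → ψ = 0.182
Converged at ψ = 0.182.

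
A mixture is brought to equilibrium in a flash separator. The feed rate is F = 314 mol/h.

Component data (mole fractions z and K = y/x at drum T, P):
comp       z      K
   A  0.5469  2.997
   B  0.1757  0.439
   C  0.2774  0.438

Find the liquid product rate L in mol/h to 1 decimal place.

L = 79.5 mol/h

Rachford–Rice: g(β) = Σ zᵢ(Kᵢ−1)/(1+β(Kᵢ−1)) = 0.
g(0) = ΣzᵢKᵢ − 1 = 0.8377 and g(1) = 1 − Σzᵢ/Kᵢ = -0.2160, so a root lies in (0, 1).
Newton iteration, β⁰ = 0.38:
  β = 0.3800: g = 0.29744, g' = -0.9360 → β = 0.6978
  β = 0.6978: g = 0.03786, g' = -0.7672 → β = 0.7471
  β = 0.7471: g = -0.00017, g' = -0.7754 → β = 0.7469
Converged at β = 0.7469.
Then V = β·F = 0.7469·314 = 234.5 mol/h and L = F − V = 79.5 mol/h.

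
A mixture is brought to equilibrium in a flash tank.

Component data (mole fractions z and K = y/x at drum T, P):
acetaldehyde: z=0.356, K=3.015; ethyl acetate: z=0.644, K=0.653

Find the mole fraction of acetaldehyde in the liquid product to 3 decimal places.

x_acetaldehyde = 0.147

Binary case is linear: z₁(K₁−1)(1+ψ(K₂−1)) + z₂(K₂−1)(1+ψ(K₁−1)) = 0
⇒ ψ = [z₁(K₁−1)+z₂(K₂−1)] / [−(K₁−1)(K₂−1)] = 0.4939/0.6992 = 0.706
Compositions from xᵢ = zᵢ/(1+ψ(Kᵢ−1)), yᵢ = Kᵢxᵢ:
  acetaldehyde: x = 0.147, y = 0.443
  ethyl acetate: x = 0.853, y = 0.557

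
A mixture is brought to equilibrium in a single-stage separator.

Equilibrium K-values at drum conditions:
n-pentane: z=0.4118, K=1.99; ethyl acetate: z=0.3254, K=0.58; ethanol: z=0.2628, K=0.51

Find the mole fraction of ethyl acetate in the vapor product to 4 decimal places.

Material balance + equilibrium reduce to Σ zᵢ(Kᵢ−1)/(1+ψ(Kᵢ−1)) = 0.
g(0) = ΣzᵢKᵢ − 1 = 0.1422 and g(1) = 1 − Σzᵢ/Kᵢ = -0.2833, so a root lies in (0, 1).
Newton iteration, ψ⁰ = 0.47:
  ψ = 0.4700: g = -0.05936, g' = -0.3836 → ψ = 0.3153
  ψ = 0.3153: g = 0.00089, g' = -0.3990 → ψ = 0.3175
Converged at ψ = 0.3175.
Compositions from xᵢ = zᵢ/(1+ψ(Kᵢ−1)), yᵢ = Kᵢxᵢ:
  n-pentane: x = 0.3133, y = 0.6235
  ethyl acetate: x = 0.3755, y = 0.2178
  ethanol: x = 0.3112, y = 0.1587

y_ethyl acetate = 0.2178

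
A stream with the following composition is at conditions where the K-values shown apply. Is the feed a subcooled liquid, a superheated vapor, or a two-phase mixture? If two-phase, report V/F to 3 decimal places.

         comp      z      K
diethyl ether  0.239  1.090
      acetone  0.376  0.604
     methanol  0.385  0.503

ΣzᵢKᵢ = 0.681; Σzᵢ/Kᵢ = 1.607.
Since ΣzᵢKᵢ < 1 the mixture is below its bubble point — single liquid phase.

subcooled liquid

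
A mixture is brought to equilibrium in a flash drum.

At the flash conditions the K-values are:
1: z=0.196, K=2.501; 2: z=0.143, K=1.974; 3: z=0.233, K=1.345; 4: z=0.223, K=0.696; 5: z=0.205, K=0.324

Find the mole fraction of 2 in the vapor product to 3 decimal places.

y_2 = 0.180

Newton–Raphson from V/F = 0.5:
  V/F = 0.500: g = 0.0410, g' = -0.468 → V/F = 0.588
  V/F = 0.588: g = -0.0007, g' = -0.487 → V/F = 0.586
Converged at V/F = 0.586.
Compositions from xᵢ = zᵢ/(1+V/F(Kᵢ−1)), yᵢ = Kᵢxᵢ:
  1: x = 0.104, y = 0.261
  2: x = 0.091, y = 0.180
  3: x = 0.194, y = 0.261
  4: x = 0.271, y = 0.189
  5: x = 0.340, y = 0.110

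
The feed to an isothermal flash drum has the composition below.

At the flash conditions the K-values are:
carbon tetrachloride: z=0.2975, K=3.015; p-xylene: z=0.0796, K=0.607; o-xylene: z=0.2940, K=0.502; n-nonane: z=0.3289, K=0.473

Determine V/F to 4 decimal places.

Material balance + equilibrium reduce to Σ zᵢ(Kᵢ−1)/(1+V/F(Kᵢ−1)) = 0.
g(0) = ΣzᵢKᵢ − 1 = 0.2484 and g(1) = 1 − Σzᵢ/Kᵢ = -0.5108, so a root lies in (0, 1).
Iterate (Newton) starting at V/F = 0.5:
  V/F = 0.5000: g = -0.17062, g' = -0.6164 → V/F = 0.2232
  V/F = 0.2232: g = 0.01803, g' = -0.7991 → V/F = 0.2458
  V/F = 0.2458: g = 0.00033, g' = -0.7706 → V/F = 0.2462
Converged at V/F = 0.2462.

V/F = 0.2462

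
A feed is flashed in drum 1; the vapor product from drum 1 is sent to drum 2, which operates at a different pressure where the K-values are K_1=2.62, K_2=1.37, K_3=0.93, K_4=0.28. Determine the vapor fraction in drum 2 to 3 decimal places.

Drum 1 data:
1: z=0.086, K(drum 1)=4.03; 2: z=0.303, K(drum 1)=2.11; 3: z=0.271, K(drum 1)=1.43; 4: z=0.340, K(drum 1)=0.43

V/F (drum 2) = 0.213

Drum 1:
Newton iteration, ψ₁⁰ = 0.4:
  ψ₁ = 0.400: g = 0.1991, g' = -0.562 → ψ₁ = 0.754
  ψ₁ = 0.754: g = 0.0105, g' = -0.552 → ψ₁ = 0.773
Converged at ψ₁ = 0.773.
Drum-1 compositions:
  1: x = 0.026, y = 0.104
  2: x = 0.163, y = 0.344
  3: x = 0.203, y = 0.291
  4: x = 0.608, y = 0.261
Drum-2 feed = drum-1 vapor: z₂ = (0.1037, 0.3441, 0.2909, 0.2614).
Drum 2:
Let ψ₂ = V/F and solve Σ zᵢ(Kᵢ−1)/(1+ψ₂(Kᵢ−1)) = 0.
Feasibility: ΣzᵢKᵢ = 1.087, Σzᵢ/Kᵢ = 1.537 — both > 1, two phases present.
Newton iteration, ψ₂⁰ = 0.5:
  ψ₂ = 0.500: g = -0.1149, g' = -0.449 → ψ₂ = 0.244
  ψ₂ = 0.244: g = -0.0119, g' = -0.380 → ψ₂ = 0.213
Converged at ψ₂ = 0.213.
  1: x = 0.077, y = 0.202
  2: x = 0.319, y = 0.437
  3: x = 0.295, y = 0.275
  4: x = 0.309, y = 0.086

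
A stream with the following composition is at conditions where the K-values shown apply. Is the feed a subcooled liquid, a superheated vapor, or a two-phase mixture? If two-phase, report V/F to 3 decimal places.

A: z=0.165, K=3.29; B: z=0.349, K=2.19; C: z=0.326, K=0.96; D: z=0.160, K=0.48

ΣzᵢKᵢ = 1.697; Σzᵢ/Kᵢ = 0.882.
Since Σzᵢ/Kᵢ < 1 the mixture is above its dew point — single vapor phase.

superheated vapor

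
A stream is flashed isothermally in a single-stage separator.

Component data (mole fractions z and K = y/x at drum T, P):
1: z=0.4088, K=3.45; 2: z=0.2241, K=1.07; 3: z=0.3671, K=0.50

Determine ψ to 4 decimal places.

ψ = 0.8881

Let ψ = V/F and solve Σ zᵢ(Kᵢ−1)/(1+ψ(Kᵢ−1)) = 0.
g(0) = ΣzᵢKᵢ − 1 = 0.8337 and g(1) = 1 − Σzᵢ/Kᵢ = -0.0621, so a root lies in (0, 1).
Newton iteration, ψ⁰ = 0.63:
  ψ = 0.6300: g = 0.14084, g' = -0.5759 → ψ = 0.8746
  ψ = 0.8746: g = 0.00730, g' = -0.5393 → ψ = 0.8881
Converged at ψ = 0.8881.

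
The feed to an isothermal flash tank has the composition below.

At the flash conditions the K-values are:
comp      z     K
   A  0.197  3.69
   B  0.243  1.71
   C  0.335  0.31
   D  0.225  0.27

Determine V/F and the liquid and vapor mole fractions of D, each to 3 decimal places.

Newton iteration, V/F⁰ = 0.5:
  V/F = 0.500: g = -0.2583, g' = -0.995 → V/F = 0.240
  V/F = 0.240: g = -0.0072, g' = -1.021 → V/F = 0.233
Converged at V/F = 0.233.
Compositions from xᵢ = zᵢ/(1+V/F(Kᵢ−1)), yᵢ = Kᵢxᵢ:
  A: x = 0.121, y = 0.447
  B: x = 0.208, y = 0.356
  C: x = 0.399, y = 0.124
  D: x = 0.271, y = 0.073

V/F = 0.233, x_D = 0.271, y_D = 0.073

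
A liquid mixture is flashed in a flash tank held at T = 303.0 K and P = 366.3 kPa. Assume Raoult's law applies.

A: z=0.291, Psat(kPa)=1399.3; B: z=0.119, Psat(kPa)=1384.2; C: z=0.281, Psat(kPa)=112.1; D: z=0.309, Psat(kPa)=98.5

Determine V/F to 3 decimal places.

V/F = 0.364

Raoult's law: Kᵢ = Pᵢˢᵃᵗ/P = Pᵢˢᵃᵗ/366.3.
  K_A = 1399.3/366.3 = 3.82009, K_B = 1384.2/366.3 = 3.77887, K_C = 112.1/366.3 = 0.30603, K_D = 98.5/366.3 = 0.26891
Newton iteration, V/F⁰ = 0.36:
  V/F = 0.360: g = 0.0060, g' = -1.344 → V/F = 0.364
Converged at V/F = 0.364.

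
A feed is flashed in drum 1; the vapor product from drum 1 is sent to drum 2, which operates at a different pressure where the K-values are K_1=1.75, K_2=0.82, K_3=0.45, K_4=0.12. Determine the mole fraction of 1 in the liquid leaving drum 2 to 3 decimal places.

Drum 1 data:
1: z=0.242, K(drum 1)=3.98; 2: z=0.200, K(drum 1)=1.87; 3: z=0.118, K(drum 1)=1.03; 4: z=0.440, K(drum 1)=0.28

Drum 1:
Rachford–Rice: g(ψ₁) = Σ zᵢ(Kᵢ−1)/(1+ψ₁(Kᵢ−1)) = 0.
g(0) = ΣzᵢKᵢ − 1 = 0.582 and g(1) = 1 − Σzᵢ/Kᵢ = -0.854, so a root lies in (0, 1).
Iterate (Newton) starting at ψ₁ = 0.5:
  ψ₁ = 0.500: g = -0.0806, g' = -0.977 → ψ₁ = 0.417
Converged at ψ₁ = 0.417.
Drum-1 compositions:
  1: x = 0.108, y = 0.429
  2: x = 0.147, y = 0.274
  3: x = 0.117, y = 0.120
  4: x = 0.629, y = 0.176
Drum-2 feed = drum-1 vapor: z₂ = (0.4295, 0.2744, 0.1200, 0.1761).
Drum 2:
Material balance + equilibrium reduce to Σ zᵢ(Kᵢ−1)/(1+ψ₂(Kᵢ−1)) = 0.
Feasibility: ΣzᵢKᵢ = 1.052, Σzᵢ/Kᵢ = 2.314 — both > 1, two phases present.
Iterate (Newton) starting at ψ₂ = 0.52:
  ψ₂ = 0.520: g = -0.2009, g' = -0.671 → ψ₂ = 0.220
  ψ₂ = 0.220: g = -0.0424, g' = -0.444 → ψ₂ = 0.125
  ψ₂ = 0.125: g = -0.0010, g' = -0.425 → ψ₂ = 0.123
Converged at ψ₂ = 0.123.
  1: x = 0.393, y = 0.688
  2: x = 0.281, y = 0.230
  3: x = 0.129, y = 0.058
  4: x = 0.197, y = 0.024

x_1 (drum 2) = 0.393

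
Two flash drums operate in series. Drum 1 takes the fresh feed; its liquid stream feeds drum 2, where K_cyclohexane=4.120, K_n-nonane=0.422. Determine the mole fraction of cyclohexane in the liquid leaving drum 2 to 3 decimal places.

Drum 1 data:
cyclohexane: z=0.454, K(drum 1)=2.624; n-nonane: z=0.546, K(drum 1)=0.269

x_cyclohexane (drum 2) = 0.156

Drum 1:
Rachford–Rice: g(ψ₁) = Σ zᵢ(Kᵢ−1)/(1+ψ₁(Kᵢ−1)) = 0.
Feasibility: ΣzᵢKᵢ = 1.338, Σzᵢ/Kᵢ = 2.203 — both > 1, two phases present.
Binary case is linear: z₁(K₁−1)(1+ψ₁(K₂−1)) + z₂(K₂−1)(1+ψ₁(K₁−1)) = 0
⇒ ψ₁ = [z₁(K₁−1)+z₂(K₂−1)] / [−(K₁−1)(K₂−1)] = 0.3382/1.1871 = 0.285
Drum-1 compositions:
  cyclohexane: x = 0.310, y = 0.814
  n-nonane: x = 0.690, y = 0.186
Drum-2 feed = drum-1 liquid: z₂ = (0.3104, 0.6896).
Drum 2:
Newton–Raphson from ψ₂ = 0.5:
  ψ₂ = 0.500: g = -0.1823, g' = -0.917 → ψ₂ = 0.301
  ψ₂ = 0.301: g = 0.0167, g' = -1.141 → ψ₂ = 0.316
Converged at ψ₂ = 0.316.
  cyclohexane: x = 0.156, y = 0.644
  n-nonane: x = 0.844, y = 0.356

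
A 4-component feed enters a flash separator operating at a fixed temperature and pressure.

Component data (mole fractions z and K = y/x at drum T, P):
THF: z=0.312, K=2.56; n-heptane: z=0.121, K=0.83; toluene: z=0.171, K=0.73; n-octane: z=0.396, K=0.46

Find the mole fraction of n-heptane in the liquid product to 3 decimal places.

Let β = V/F and solve Σ zᵢ(Kᵢ−1)/(1+β(Kᵢ−1)) = 0.
Feasibility: ΣzᵢKᵢ = 1.206, Σzᵢ/Kᵢ = 1.363 — both > 1, two phases present.
Iterate (Newton) starting at β = 0.5:
  β = 0.500: g = -0.0953, g' = -0.477 → β = 0.300
  β = 0.300: g = 0.0044, g' = -0.535 → β = 0.308
Converged at β = 0.308.
Compositions from xᵢ = zᵢ/(1+β(Kᵢ−1)), yᵢ = Kᵢxᵢ:
  THF: x = 0.211, y = 0.539
  n-heptane: x = 0.128, y = 0.106
  toluene: x = 0.187, y = 0.136
  n-octane: x = 0.475, y = 0.219

x_n-heptane = 0.128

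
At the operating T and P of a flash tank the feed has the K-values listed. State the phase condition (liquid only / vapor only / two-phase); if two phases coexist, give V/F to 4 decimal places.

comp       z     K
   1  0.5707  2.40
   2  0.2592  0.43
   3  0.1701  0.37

two-phase, V/F = 0.6530

ΣzᵢKᵢ = 1.5441; Σzᵢ/Kᵢ = 1.3003.
Both exceed 1, so a two-phase solution exists.
Rachford–Rice: g(ψ) = Σ zᵢ(Kᵢ−1)/(1+ψ(Kᵢ−1)) = 0.
Iterate (Newton) starting at ψ = 0.47:
  ψ = 0.4700: g = 0.12784, g' = -0.7003 → ψ = 0.6526
  ψ = 0.6526: g = 0.00031, g' = -0.7137 → ψ = 0.6530
Converged at ψ = 0.6530.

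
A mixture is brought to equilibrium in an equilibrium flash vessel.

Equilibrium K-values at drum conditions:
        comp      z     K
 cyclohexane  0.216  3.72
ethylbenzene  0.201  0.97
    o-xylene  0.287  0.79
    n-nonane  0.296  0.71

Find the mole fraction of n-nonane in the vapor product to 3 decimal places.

Rachford–Rice: g(ψ) = Σ zᵢ(Kᵢ−1)/(1+ψ(Kᵢ−1)) = 0.
Check two-phase: ΣzᵢKᵢ = 1.435 > 1 and Σzᵢ/Kᵢ = 1.045 > 1, so g(0) = 0.435 > 0 and g(1) = -0.045 < 0.
Iterate (Newton) starting at ψ = 0.5:
  ψ = 0.500: g = 0.0751, g' = -0.337 → ψ = 0.723
  ψ = 0.723: g = 0.0123, g' = -0.239 → ψ = 0.774
  ψ = 0.774: g = 0.0004, g' = -0.225 → ψ = 0.776
Converged at ψ = 0.776.
Compositions from xᵢ = zᵢ/(1+ψ(Kᵢ−1)), yᵢ = Kᵢxᵢ:
  cyclohexane: x = 0.069, y = 0.258
  ethylbenzene: x = 0.206, y = 0.200
  o-xylene: x = 0.343, y = 0.271
  n-nonane: x = 0.382, y = 0.271

y_n-nonane = 0.271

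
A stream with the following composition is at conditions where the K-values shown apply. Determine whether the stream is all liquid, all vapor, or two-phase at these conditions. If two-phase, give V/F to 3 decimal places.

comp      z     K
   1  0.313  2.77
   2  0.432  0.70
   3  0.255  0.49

two-phase, V/F = 0.428

ΣzᵢKᵢ = 1.294; Σzᵢ/Kᵢ = 1.251.
Both exceed 1, so a two-phase solution exists.
Material balance + equilibrium reduce to Σ zᵢ(Kᵢ−1)/(1+ψ(Kᵢ−1)) = 0.
Newton iteration, ψ⁰ = 0.5:
  ψ = 0.500: g = -0.0331, g' = -0.449 → ψ = 0.426
  ψ = 0.426: g = 0.0010, g' = -0.478 → ψ = 0.428
Converged at ψ = 0.428.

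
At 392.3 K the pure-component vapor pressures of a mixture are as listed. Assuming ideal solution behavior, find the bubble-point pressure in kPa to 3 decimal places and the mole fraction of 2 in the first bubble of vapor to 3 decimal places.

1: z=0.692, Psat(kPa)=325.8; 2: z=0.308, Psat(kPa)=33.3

Pbub = 235.710 kPa, y_2 = 0.044

At the bubble point ψ → 0, so ΣzᵢKᵢ = 1 with Kᵢ = Pᵢˢᵃᵗ/P ⇒ P = ΣzᵢPᵢˢᵃᵗ.
P = 0.692·325.8 + 0.308·33.3 = 235.710 kPa
yᵢ = zᵢPᵢˢᵃᵗ/P ⇒ y_2 = 0.308·33.3/235.710 = 0.044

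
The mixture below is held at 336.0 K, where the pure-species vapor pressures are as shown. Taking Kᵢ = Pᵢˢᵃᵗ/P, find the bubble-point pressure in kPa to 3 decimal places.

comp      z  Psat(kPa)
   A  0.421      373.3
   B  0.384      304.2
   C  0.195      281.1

At the bubble point ψ → 0, so ΣzᵢKᵢ = 1 with Kᵢ = Pᵢˢᵃᵗ/P ⇒ P = ΣzᵢPᵢˢᵃᵗ.
P = 0.421·373.3 + 0.384·304.2 + 0.195·281.1 = 328.787 kPa

Pbub = 328.787 kPa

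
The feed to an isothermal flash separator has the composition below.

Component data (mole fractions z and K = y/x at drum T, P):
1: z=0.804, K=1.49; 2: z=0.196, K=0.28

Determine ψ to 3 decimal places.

Rachford–Rice: g(ψ) = Σ zᵢ(Kᵢ−1)/(1+ψ(Kᵢ−1)) = 0.
Feasibility: ΣzᵢKᵢ = 1.253, Σzᵢ/Kᵢ = 1.240 — both > 1, two phases present.
Newton–Raphson from ψ = 0.48:
  ψ = 0.480: g = 0.1033, g' = -0.364 → ψ = 0.764
  ψ = 0.764: g = -0.0270, g' = -0.604 → ψ = 0.719
  ψ = 0.719: g = -0.0014, g' = -0.543 → ψ = 0.717
Converged at ψ = 0.717.

ψ = 0.717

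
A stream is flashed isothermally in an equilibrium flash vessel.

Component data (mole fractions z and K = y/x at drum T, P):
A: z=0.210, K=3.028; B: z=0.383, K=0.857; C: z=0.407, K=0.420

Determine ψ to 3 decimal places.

Let ψ = V/F and solve Σ zᵢ(Kᵢ−1)/(1+ψ(Kᵢ−1)) = 0.
g(0) = ΣzᵢKᵢ − 1 = 0.135 and g(1) = 1 − Σzᵢ/Kᵢ = -0.485, so a root lies in (0, 1).
Iterate (Newton) starting at ψ = 0.5:
  ψ = 0.500: g = -0.1800, g' = -0.494 → ψ = 0.135
  ψ = 0.135: g = 0.0221, g' = -0.701 → ψ = 0.167
  ψ = 0.167: g = 0.0007, g' = -0.658 → ψ = 0.168
Converged at ψ = 0.168.

ψ = 0.168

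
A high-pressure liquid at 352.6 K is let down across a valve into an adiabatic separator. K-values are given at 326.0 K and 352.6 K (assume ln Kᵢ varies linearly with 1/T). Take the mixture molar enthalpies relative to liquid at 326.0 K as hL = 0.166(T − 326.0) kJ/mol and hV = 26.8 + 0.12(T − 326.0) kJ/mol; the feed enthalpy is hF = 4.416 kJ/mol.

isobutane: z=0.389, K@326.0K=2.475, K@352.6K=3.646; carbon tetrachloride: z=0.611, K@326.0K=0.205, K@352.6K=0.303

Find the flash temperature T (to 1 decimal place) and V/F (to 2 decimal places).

T = 331.0 K, V/F = 0.13

Adiabatic flash: solve Rachford–Rice at each trial T, then check hF = ψ·hV(T) + (1−ψ)·hL(T).
  T = 326.0 K: K = (2.475, 0.205), RR gives ψ = 0.075, H_out = 2.012 kJ/mol
  T = 352.6 K: K = (3.646, 0.303), RR gives ψ = 0.327, H_out = 12.784 kJ/mol
  T = 339.3 K: K = (3.027, 0.251), RR gives ψ = 0.218, H_out = 7.917 kJ/mol
  T = 332.6 K: K = (2.740, 0.227), RR gives ψ = 0.152, H_out = 5.131 kJ/mol
  T = 329.3 K: K = (2.606, 0.216), RR gives ψ = 0.116, H_out = 3.628 kJ/mol
  T = 331.0 K: K = (2.675, 0.222), RR gives ψ = 0.135, H_out = 4.415 kJ/mol
Linear interpolation between T = 331.0 (H_out = 4.415) and T = 332.6 (H_out = 5.131) on hF = 4.416 gives T ≈ 331.0 K, at which ψ = 0.13.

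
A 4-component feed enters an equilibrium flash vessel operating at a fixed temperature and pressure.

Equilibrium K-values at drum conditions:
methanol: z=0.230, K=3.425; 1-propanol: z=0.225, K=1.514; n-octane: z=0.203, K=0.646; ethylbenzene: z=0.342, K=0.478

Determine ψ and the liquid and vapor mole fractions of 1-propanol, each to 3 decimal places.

ψ = 0.529, x_1-propanol = 0.177, y_1-propanol = 0.268

Material balance + equilibrium reduce to Σ zᵢ(Kᵢ−1)/(1+ψ(Kᵢ−1)) = 0.
Check two-phase: ΣzᵢKᵢ = 1.423 > 1 and Σzᵢ/Kᵢ = 1.245 > 1, so g(0) = 0.423 > 0 and g(1) = -0.245 < 0.
Newton–Raphson from ψ = 0.51:
  ψ = 0.510: g = 0.0100, g' = -0.519 → ψ = 0.529
Converged at ψ = 0.529.
Compositions from xᵢ = zᵢ/(1+ψ(Kᵢ−1)), yᵢ = Kᵢxᵢ:
  methanol: x = 0.101, y = 0.345
  1-propanol: x = 0.177, y = 0.268
  n-octane: x = 0.250, y = 0.161
  ethylbenzene: x = 0.473, y = 0.226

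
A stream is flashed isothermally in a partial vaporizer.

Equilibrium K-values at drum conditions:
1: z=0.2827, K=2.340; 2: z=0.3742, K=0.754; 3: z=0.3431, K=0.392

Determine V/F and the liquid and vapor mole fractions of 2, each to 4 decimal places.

Iterate (Newton) starting at V/F = 0.5:
  V/F = 0.5000: g = -0.17785, g' = -0.4733 → V/F = 0.1242
  V/F = 0.1242: g = 0.00416, g' = -0.5456 → V/F = 0.1318
  V/F = 0.1318: g = 0.00002, g' = -0.5407 → V/F = 0.1319
Converged at V/F = 0.1319.
Compositions from xᵢ = zᵢ/(1+V/F(Kᵢ−1)), yᵢ = Kᵢxᵢ:
  1: x = 0.2402, y = 0.5622
  2: x = 0.3867, y = 0.2916
  3: x = 0.3730, y = 0.1462

V/F = 0.1319, x_2 = 0.3867, y_2 = 0.2916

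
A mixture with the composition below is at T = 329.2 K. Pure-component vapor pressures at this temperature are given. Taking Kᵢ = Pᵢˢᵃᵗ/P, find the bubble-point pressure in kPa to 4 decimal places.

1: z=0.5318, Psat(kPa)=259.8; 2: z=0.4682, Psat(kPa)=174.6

At the bubble point ψ → 0, so ΣzᵢKᵢ = 1 with Kᵢ = Pᵢˢᵃᵗ/P ⇒ P = ΣzᵢPᵢˢᵃᵗ.
P = 0.5318·259.8 + 0.4682·174.6 = 219.9094 kPa

Pbub = 219.9094 kPa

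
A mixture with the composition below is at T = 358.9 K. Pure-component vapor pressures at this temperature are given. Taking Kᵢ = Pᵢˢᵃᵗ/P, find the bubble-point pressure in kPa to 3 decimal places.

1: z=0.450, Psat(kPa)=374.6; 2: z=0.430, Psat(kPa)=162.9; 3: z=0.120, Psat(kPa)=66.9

Pbub = 246.645 kPa

At the bubble point ψ → 0, so ΣzᵢKᵢ = 1 with Kᵢ = Pᵢˢᵃᵗ/P ⇒ P = ΣzᵢPᵢˢᵃᵗ.
P = 0.450·374.6 + 0.430·162.9 + 0.120·66.9 = 246.645 kPa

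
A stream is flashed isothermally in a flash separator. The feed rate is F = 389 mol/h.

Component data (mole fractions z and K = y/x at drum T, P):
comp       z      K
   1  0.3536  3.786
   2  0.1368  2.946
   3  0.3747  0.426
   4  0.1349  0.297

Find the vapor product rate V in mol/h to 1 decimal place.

V = 233.2 mol/h

Material balance + equilibrium reduce to Σ zᵢ(Kᵢ−1)/(1+ψ(Kᵢ−1)) = 0.
g(0) = ΣzᵢKᵢ − 1 = 0.9414 and g(1) = 1 − Σzᵢ/Kᵢ = -0.4736, so a root lies in (0, 1).
Newton–Raphson from ψ = 0.5:
  ψ = 0.5000: g = 0.09871, g' = -1.0137 → ψ = 0.5974
  ψ = 0.5974: g = 0.00205, g' = -0.9815 → ψ = 0.5995
Converged at ψ = 0.5995.
Then V = ψ·F = 0.5995·389 = 233.2 mol/h and L = F − V = 155.8 mol/h.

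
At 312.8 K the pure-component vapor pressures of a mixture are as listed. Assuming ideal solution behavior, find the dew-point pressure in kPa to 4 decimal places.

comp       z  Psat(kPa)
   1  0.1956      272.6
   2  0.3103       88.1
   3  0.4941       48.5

At the dew point ψ → 1, so Σzᵢ/Kᵢ = 1 with Kᵢ = Pᵢˢᵃᵗ/P ⇒ 1/P = Σzᵢ/Pᵢˢᵃᵗ.
1/P = 0.1956/272.6 + 0.3103/88.1 + 0.4941/48.5 = 0.0144273 ⇒ P = 69.3130 kPa

Pdew = 69.3130 kPa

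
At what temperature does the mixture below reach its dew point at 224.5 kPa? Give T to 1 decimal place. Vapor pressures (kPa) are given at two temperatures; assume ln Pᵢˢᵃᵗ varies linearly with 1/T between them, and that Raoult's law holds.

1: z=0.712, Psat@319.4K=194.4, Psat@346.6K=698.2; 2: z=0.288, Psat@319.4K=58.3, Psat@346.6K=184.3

T = 333.7 K

Dew-point temperature: Σzᵢ·P/Pᵢˢᵃᵗ(T) = 1. Interpolate ln Pᵢˢᵃᵗ = aᵢ + bᵢ/T.
  T = 319.4 K: ΣzᵢP/Pᵢˢᵃᵗ = 1.9313
  T = 346.6 K: ΣzᵢP/Pᵢˢᵃᵗ = 0.5798
  T = 333.0 K: ΣzᵢP/Pᵢˢᵃᵗ = 1.0319
  T = 339.8 K: ΣzᵢP/Pᵢˢᵃᵗ = 0.7689
  T = 336.4 K: ΣzᵢP/Pᵢˢᵃᵗ = 0.8894
  T = 334.7 K: ΣzᵢP/Pᵢˢᵃᵗ = 0.9577
Interpolating between 333.0 K and 334.7 K gives T ≈ 333.7 K.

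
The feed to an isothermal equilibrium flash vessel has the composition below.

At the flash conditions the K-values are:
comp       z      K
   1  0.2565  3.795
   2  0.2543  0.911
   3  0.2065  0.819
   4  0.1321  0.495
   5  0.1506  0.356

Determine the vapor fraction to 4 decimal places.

Newton–Raphson from ψ = 0.33:
  ψ = 0.3300: g = 0.10666, g' = -0.7013 → ψ = 0.4821
  ψ = 0.4821: g = 0.01197, g' = -0.5642 → ψ = 0.5033
  ψ = 0.5033: g = 0.00011, g' = -0.5536 → ψ = 0.5035
Converged at ψ = 0.5035.

ψ = 0.5035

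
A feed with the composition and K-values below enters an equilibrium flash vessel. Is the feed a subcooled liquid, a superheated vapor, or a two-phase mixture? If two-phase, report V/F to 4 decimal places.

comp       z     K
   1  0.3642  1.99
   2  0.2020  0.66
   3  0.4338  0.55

two-phase, V/F = 0.2338

ΣzᵢKᵢ = 1.0967; Σzᵢ/Kᵢ = 1.2778.
Both exceed 1, so a two-phase solution exists.
Rachford–Rice: g(ψ) = Σ zᵢ(Kᵢ−1)/(1+ψ(Kᵢ−1)) = 0.
Newton iteration, ψ⁰ = 0.5:
  ψ = 0.5000: g = -0.09345, g' = -0.3399 → ψ = 0.2250
  ψ = 0.2250: g = 0.00330, g' = -0.3749 → ψ = 0.2338
Converged at ψ = 0.2338.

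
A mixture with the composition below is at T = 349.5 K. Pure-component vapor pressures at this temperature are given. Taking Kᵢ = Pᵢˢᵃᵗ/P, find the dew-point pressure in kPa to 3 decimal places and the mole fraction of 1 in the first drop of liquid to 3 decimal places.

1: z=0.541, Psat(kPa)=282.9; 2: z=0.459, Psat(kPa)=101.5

Pdew = 155.412 kPa, x_1 = 0.297

At the dew point ψ → 1, so Σzᵢ/Kᵢ = 1 with Kᵢ = Pᵢˢᵃᵗ/P ⇒ 1/P = Σzᵢ/Pᵢˢᵃᵗ.
1/P = 0.541/282.9 + 0.459/101.5 = 0.006435 ⇒ P = 155.412 kPa
xᵢ = zᵢP/Pᵢˢᵃᵗ ⇒ x_1 = 0.541·155.412/282.9 = 0.297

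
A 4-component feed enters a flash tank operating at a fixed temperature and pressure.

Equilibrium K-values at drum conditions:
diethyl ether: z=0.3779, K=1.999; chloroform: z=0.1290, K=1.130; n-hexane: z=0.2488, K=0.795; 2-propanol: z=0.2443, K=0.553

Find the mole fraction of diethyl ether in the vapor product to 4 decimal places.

Material balance + equilibrium reduce to Σ zᵢ(Kᵢ−1)/(1+ψ(Kᵢ−1)) = 0.
Feasibility: ΣzᵢKᵢ = 1.2341, Σzᵢ/Kᵢ = 1.0579 — both > 1, two phases present.
Newton iteration, ψ⁰ = 0.5:
  ψ = 0.5000: g = 0.07005, g' = -0.2636 → ψ = 0.7657
  ψ = 0.7657: g = 0.00261, g' = -0.2504 → ψ = 0.7762
Converged at ψ = 0.7762.
Compositions from xᵢ = zᵢ/(1+ψ(Kᵢ−1)), yᵢ = Kᵢxᵢ:
  diethyl ether: x = 0.2129, y = 0.4255
  chloroform: x = 0.1172, y = 0.1324
  n-hexane: x = 0.2959, y = 0.2352
  2-propanol: x = 0.3741, y = 0.2069

y_diethyl ether = 0.4255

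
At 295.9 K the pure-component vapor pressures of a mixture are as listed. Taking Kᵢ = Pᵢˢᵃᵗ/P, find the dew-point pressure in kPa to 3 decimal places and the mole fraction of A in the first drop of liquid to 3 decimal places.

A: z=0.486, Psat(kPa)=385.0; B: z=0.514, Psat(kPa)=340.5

At the dew point ψ → 1, so Σzᵢ/Kᵢ = 1 with Kᵢ = Pᵢˢᵃᵗ/P ⇒ 1/P = Σzᵢ/Pᵢˢᵃᵗ.
1/P = 0.486/385.0 + 0.514/340.5 = 0.002772 ⇒ P = 360.766 kPa
xᵢ = zᵢP/Pᵢˢᵃᵗ ⇒ x_A = 0.486·360.766/385.0 = 0.455

Pdew = 360.766 kPa, x_A = 0.455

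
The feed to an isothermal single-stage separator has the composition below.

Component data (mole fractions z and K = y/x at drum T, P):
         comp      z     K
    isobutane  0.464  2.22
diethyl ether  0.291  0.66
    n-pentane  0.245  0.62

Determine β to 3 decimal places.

β = 0.854

Material balance + equilibrium reduce to Σ zᵢ(Kᵢ−1)/(1+β(Kᵢ−1)) = 0.
g(0) = ΣzᵢKᵢ − 1 = 0.374 and g(1) = 1 − Σzᵢ/Kᵢ = -0.045, so a root lies in (0, 1).
Newton iteration, β⁰ = 0.5:
  β = 0.500: g = 0.1175, g' = -0.369 → β = 0.818
  β = 0.818: g = 0.0111, g' = -0.312 → β = 0.854
Converged at β = 0.854.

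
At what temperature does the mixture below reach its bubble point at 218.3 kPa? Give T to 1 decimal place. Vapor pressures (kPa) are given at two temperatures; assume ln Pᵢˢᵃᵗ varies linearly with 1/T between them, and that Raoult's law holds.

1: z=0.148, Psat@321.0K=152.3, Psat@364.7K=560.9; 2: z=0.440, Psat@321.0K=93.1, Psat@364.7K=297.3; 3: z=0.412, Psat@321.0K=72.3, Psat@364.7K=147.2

T = 354.6 K

Bubble-point temperature: ΣzᵢPᵢˢᵃᵗ(T) = P. Interpolate ln Pᵢˢᵃᵗ = aᵢ + bᵢ/T.
  T = 321.0 K: ΣzᵢPᵢˢᵃᵗ = 93.29 kPa
  T = 364.7 K: ΣzᵢPᵢˢᵃᵗ = 274.47 kPa
  T = 342.9 K: ΣzᵢPᵢˢᵃᵗ = 164.73 kPa
  T = 353.8 K: ΣzᵢPᵢˢᵃᵗ = 214.02 kPa
  T = 359.2 K: ΣzᵢPᵢˢᵃᵗ = 242.47 kPa
  T = 356.5 K: ΣzᵢPᵢˢᵃᵗ = 227.89 kPa
Interpolating between 353.8 K and 356.5 K gives T ≈ 354.6 K.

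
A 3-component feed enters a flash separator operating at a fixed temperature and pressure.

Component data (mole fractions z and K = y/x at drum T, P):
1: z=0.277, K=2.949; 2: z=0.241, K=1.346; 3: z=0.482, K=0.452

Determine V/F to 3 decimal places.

Newton–Raphson from V/F = 0.5:
  V/F = 0.500: g = -0.0193, g' = -0.565 → V/F = 0.466
Converged at V/F = 0.466.

V/F = 0.466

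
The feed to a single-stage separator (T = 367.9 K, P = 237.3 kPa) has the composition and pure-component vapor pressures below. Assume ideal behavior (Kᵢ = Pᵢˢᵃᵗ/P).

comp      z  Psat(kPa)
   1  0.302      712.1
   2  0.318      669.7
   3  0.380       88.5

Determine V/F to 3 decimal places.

Raoult's law: Kᵢ = Pᵢˢᵃᵗ/P = Pᵢˢᵃᵗ/237.3.
  K_1 = 712.1/237.3 = 3.00084, K_2 = 669.7/237.3 = 2.82217, K_3 = 88.5/237.3 = 0.37295
Material balance + equilibrium reduce to Σ zᵢ(Kᵢ−1)/(1+V/F(Kᵢ−1)) = 0.
Check two-phase: ΣzᵢKᵢ = 1.945 > 1 and Σzᵢ/Kᵢ = 1.232 > 1, so g(0) = 0.945 > 0 and g(1) = -0.232 < 0.
Newton iteration, V/F⁰ = 0.33:
  V/F = 0.330: g = 0.4254, g' = -1.088 → V/F = 0.721
  V/F = 0.721: g = 0.0629, g' = -0.898 → V/F = 0.791
  V/F = 0.791: g = -0.0015, g' = -0.947 → V/F = 0.789
Converged at V/F = 0.789.

V/F = 0.789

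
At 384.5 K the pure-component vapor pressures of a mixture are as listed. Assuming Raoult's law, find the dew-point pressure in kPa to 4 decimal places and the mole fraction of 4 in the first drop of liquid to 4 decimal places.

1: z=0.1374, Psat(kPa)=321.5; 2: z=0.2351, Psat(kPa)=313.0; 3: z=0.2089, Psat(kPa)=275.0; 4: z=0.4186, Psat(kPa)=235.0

Pdew = 268.8604 kPa, x_4 = 0.4789

At the dew point ψ → 1, so Σzᵢ/Kᵢ = 1 with Kᵢ = Pᵢˢᵃᵗ/P ⇒ 1/P = Σzᵢ/Pᵢˢᵃᵗ.
1/P = 0.1374/321.5 + 0.2351/313.0 + 0.2089/275.0 + 0.4186/235.0 = 0.0037194 ⇒ P = 268.8604 kPa
xᵢ = zᵢP/Pᵢˢᵃᵗ ⇒ x_4 = 0.4186·268.8604/235.0 = 0.4789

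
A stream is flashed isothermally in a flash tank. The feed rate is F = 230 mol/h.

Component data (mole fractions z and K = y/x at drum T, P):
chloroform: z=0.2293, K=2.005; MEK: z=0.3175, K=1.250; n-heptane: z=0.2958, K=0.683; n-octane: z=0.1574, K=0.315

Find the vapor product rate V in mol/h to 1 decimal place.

V = 77.7 mol/h

Material balance + equilibrium reduce to Σ zᵢ(Kᵢ−1)/(1+V/F(Kᵢ−1)) = 0.
Check two-phase: ΣzᵢKᵢ = 1.1082 > 1 and Σzᵢ/Kᵢ = 1.3011 > 1, so g(0) = 0.1082 > 0 and g(1) = -0.3011 < 0.
Newton–Raphson from V/F = 0.46:
  V/F = 0.4600: g = -0.03842, g' = -0.3225 → V/F = 0.3409
  V/F = 0.3409: g = -0.00100, g' = -0.3084 → V/F = 0.3376
Converged at V/F = 0.3376.
Then V = V/F·F = 0.3376·230 = 77.7 mol/h and L = F − V = 152.3 mol/h.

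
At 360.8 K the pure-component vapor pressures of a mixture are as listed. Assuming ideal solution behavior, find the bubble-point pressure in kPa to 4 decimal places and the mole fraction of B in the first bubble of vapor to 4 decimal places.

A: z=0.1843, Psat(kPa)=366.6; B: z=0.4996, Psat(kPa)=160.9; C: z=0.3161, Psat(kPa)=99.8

At the bubble point ψ → 0, so ΣzᵢKᵢ = 1 with Kᵢ = Pᵢˢᵃᵗ/P ⇒ P = ΣzᵢPᵢˢᵃᵗ.
P = 0.1843·366.6 + 0.4996·160.9 + 0.3161·99.8 = 179.4968 kPa
yᵢ = zᵢPᵢˢᵃᵗ/P ⇒ y_B = 0.4996·160.9/179.4968 = 0.4478

Pbub = 179.4968 kPa, y_B = 0.4478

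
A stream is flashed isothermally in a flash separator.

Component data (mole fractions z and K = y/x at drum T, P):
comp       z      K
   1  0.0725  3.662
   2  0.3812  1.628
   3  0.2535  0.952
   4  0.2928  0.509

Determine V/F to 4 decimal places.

V/F = 0.7068

Material balance + equilibrium reduce to Σ zᵢ(Kᵢ−1)/(1+V/F(Kᵢ−1)) = 0.
Feasibility: ΣzᵢKᵢ = 1.2765, Σzᵢ/Kᵢ = 1.0955 — both > 1, two phases present.
Newton–Raphson from V/F = 0.57:
  V/F = 0.5700: g = 0.04081, g' = -0.2993 → V/F = 0.7063
  V/F = 0.7063: g = 0.00015, g' = -0.3001 → V/F = 0.7068
Converged at V/F = 0.7068.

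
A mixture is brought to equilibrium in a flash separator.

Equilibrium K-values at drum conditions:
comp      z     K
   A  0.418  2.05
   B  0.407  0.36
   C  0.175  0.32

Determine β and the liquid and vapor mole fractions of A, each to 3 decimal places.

β = 0.087, x_A = 0.383, y_A = 0.785

Rachford–Rice: g(β) = Σ zᵢ(Kᵢ−1)/(1+β(Kᵢ−1)) = 0.
g(0) = ΣzᵢKᵢ − 1 = 0.059 and g(1) = 1 − Σzᵢ/Kᵢ = -0.881, so a root lies in (0, 1).
Iterate (Newton) starting at β = 0.68:
  β = 0.680: g = -0.4265, g' = -0.959 → β = 0.235
  β = 0.235: g = -0.0965, g' = -0.642 → β = 0.085
  β = 0.085: g = 0.0010, g' = -0.666 → β = 0.087
Converged at β = 0.087.
Compositions from xᵢ = zᵢ/(1+β(Kᵢ−1)), yᵢ = Kᵢxᵢ:
  A: x = 0.383, y = 0.785
  B: x = 0.431, y = 0.155
  C: x = 0.186, y = 0.060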